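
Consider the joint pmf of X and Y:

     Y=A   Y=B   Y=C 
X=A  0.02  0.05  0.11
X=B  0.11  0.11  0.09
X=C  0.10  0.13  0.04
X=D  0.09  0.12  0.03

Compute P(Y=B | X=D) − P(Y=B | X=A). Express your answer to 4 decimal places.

P(X=D) = 0.09 + 0.12 + 0.03 = 0.24; P(Y=B | X=D) = 0.12/0.24 = 0.50000.
P(X=A) = 0.02 + 0.05 + 0.11 = 0.18; P(Y=B | X=A) = 0.05/0.18 = 0.27778.
Difference = 0.2222.

0.2222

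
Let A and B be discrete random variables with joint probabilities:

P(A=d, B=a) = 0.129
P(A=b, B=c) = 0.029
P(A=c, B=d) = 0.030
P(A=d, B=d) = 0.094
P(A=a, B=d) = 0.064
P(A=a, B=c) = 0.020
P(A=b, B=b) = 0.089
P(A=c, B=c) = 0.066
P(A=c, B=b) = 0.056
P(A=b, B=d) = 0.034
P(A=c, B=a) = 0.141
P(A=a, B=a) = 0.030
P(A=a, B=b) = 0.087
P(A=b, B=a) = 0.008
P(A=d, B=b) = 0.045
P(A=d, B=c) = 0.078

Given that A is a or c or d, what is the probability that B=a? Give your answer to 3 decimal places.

0.357

P(A=a) = 0.030 + 0.087 + 0.020 + 0.064 = 0.201.
P(A=c) = 0.141 + 0.056 + 0.066 + 0.030 = 0.293.
P(A=d) = 0.129 + 0.045 + 0.078 + 0.094 = 0.346.
P(A ∈ {a, c, d}) = 0.201 + 0.293 + 0.346 = 0.840; P(B=a, A ∈ {a, c, d}) = 0.030 + 0.141 + 0.129 = 0.300.
P(B=a | A ∈ {a, c, d}) = 0.300/0.840 = 0.357.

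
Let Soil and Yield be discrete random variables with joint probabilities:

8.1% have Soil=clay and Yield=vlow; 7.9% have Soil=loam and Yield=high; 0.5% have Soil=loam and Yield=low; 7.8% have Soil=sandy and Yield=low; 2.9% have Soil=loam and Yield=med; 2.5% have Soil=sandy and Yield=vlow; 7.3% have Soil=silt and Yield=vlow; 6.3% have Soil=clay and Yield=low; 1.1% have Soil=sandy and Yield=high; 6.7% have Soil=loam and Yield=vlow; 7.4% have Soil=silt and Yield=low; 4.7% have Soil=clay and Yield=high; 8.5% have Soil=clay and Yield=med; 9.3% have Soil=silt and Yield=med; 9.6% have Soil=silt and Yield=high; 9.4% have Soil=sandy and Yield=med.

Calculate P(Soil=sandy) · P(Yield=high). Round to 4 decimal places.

P(Soil=sandy) = 0.025 + 0.078 + 0.094 + 0.011 = 0.208.
P(Yield=high) = 0.011 + 0.079 + 0.047 + 0.096 = 0.233.
Product: 0.208 × 0.233 = 0.0485.

0.0485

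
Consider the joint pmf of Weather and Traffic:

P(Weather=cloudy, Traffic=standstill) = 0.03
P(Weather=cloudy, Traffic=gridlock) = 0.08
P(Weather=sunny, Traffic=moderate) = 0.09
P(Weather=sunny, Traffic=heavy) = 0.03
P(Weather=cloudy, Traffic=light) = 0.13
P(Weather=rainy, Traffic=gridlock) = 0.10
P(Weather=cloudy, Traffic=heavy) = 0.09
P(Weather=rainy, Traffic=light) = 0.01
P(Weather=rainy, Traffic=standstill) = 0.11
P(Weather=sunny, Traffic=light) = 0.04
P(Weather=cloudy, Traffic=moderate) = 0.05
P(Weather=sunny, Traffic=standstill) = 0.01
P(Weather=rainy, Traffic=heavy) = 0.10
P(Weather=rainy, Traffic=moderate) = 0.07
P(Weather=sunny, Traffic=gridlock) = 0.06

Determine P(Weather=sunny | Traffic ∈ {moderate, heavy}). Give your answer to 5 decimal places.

P(Traffic=moderate) = 0.09 + 0.05 + 0.07 = 0.21.
P(Traffic=heavy) = 0.03 + 0.09 + 0.10 = 0.22.
P(Traffic ∈ {moderate, heavy}) = 0.21 + 0.22 = 0.43; P(Weather=sunny, Traffic ∈ {moderate, heavy}) = 0.09 + 0.03 = 0.12.
P(Weather=sunny | Traffic ∈ {moderate, heavy}) = 0.12/0.43 = 0.27907.

0.27907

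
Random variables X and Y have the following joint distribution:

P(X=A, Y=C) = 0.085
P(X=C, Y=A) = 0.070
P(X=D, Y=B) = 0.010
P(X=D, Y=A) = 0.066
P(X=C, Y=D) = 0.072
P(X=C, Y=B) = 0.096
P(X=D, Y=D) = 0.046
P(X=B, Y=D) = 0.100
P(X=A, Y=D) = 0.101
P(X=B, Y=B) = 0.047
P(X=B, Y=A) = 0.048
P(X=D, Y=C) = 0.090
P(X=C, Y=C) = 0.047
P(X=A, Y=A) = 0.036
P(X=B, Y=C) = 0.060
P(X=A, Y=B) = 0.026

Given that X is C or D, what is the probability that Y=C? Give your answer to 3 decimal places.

0.276

P(X=C) = 0.070 + 0.096 + 0.047 + 0.072 = 0.285.
P(X=D) = 0.066 + 0.010 + 0.090 + 0.046 = 0.212.
P(X ∈ {C, D}) = 0.285 + 0.212 = 0.497; P(Y=C, X ∈ {C, D}) = 0.047 + 0.090 = 0.137.
P(Y=C | X ∈ {C, D}) = 0.137/0.497 = 0.276.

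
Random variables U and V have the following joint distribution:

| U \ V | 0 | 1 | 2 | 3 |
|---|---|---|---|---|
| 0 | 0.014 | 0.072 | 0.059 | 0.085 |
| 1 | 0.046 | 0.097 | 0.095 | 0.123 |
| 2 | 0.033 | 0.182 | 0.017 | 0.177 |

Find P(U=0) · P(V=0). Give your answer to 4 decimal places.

0.0214

P(U=0) = 0.014 + 0.072 + 0.059 + 0.085 = 0.230.
P(V=0) = 0.014 + 0.046 + 0.033 = 0.093.
Product: 0.230 × 0.093 = 0.0214.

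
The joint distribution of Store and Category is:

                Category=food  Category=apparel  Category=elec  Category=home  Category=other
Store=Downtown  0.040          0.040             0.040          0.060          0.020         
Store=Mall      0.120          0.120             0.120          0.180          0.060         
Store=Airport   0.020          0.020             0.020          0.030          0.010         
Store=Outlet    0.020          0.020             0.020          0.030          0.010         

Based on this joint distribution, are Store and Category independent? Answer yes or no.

yes

Every cell satisfies P(Store,Category) = P(Store)·P(Category). For instance P(Store=Outlet) = 0.100, P(Category=home) = 0.300, and 0.100×0.300 = 0.030 matches the joint entry. So Store and Category are independent.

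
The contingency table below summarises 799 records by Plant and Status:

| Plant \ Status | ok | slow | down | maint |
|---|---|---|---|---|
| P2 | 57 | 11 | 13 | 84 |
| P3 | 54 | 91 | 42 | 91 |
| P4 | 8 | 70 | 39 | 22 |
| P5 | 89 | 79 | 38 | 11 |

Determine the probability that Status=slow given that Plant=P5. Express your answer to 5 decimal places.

0.36406

Total with Plant=P5: 89 + 79 + 38 + 11 = 217.
P(Status=slow | Plant=P5) = 79/217 = 0.36406.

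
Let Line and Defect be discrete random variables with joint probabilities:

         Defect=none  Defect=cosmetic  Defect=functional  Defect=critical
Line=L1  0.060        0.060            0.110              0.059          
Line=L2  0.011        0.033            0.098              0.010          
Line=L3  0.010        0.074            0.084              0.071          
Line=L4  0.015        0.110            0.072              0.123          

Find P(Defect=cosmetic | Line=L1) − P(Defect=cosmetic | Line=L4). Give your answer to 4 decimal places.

P(Line=L1) = 0.060 + 0.060 + 0.110 + 0.059 = 0.289; P(Defect=cosmetic | Line=L1) = 0.060/0.289 = 0.20761.
P(Line=L4) = 0.015 + 0.110 + 0.072 + 0.123 = 0.320; P(Defect=cosmetic | Line=L4) = 0.110/0.320 = 0.34375.
Difference = -0.1361.

-0.1361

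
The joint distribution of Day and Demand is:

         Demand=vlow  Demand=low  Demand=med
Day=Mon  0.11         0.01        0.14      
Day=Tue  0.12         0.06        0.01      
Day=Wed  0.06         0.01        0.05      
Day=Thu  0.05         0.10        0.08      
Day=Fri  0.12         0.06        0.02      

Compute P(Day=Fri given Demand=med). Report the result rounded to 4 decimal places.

P(Demand=med) = 0.14 + 0.01 + 0.05 + 0.08 + 0.02 = 0.30.
P(Day=Fri | Demand=med) = 0.02/0.30 = 0.0667.

0.0667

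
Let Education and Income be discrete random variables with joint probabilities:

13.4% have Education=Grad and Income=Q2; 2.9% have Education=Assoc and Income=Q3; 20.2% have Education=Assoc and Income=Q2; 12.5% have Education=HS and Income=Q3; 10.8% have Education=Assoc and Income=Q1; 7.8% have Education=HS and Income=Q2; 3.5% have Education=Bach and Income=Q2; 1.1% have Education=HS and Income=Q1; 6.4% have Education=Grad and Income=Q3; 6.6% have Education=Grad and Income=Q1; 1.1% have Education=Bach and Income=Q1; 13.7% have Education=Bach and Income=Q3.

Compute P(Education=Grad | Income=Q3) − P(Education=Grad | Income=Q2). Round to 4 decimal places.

P(Income=Q3) = 0.125 + 0.029 + 0.137 + 0.064 = 0.355; P(Education=Grad | Income=Q3) = 0.064/0.355 = 0.18028.
P(Income=Q2) = 0.078 + 0.202 + 0.035 + 0.134 = 0.449; P(Education=Grad | Income=Q2) = 0.134/0.449 = 0.29844.
Difference = -0.1182.

-0.1182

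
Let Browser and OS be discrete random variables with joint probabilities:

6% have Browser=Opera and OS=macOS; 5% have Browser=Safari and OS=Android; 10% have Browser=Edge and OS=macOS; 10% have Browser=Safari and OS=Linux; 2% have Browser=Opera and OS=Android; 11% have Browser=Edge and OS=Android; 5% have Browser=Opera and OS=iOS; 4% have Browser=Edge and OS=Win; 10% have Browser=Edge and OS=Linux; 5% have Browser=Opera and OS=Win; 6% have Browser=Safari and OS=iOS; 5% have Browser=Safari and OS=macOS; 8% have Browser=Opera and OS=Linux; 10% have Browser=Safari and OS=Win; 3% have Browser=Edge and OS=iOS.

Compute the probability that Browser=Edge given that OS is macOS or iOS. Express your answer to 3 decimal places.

P(OS=macOS) = 0.05 + 0.10 + 0.06 = 0.21.
P(OS=iOS) = 0.06 + 0.03 + 0.05 = 0.14.
P(OS ∈ {macOS, iOS}) = 0.21 + 0.14 = 0.35; P(Browser=Edge, OS ∈ {macOS, iOS}) = 0.10 + 0.03 = 0.13.
P(Browser=Edge | OS ∈ {macOS, iOS}) = 0.13/0.35 = 0.371.

0.371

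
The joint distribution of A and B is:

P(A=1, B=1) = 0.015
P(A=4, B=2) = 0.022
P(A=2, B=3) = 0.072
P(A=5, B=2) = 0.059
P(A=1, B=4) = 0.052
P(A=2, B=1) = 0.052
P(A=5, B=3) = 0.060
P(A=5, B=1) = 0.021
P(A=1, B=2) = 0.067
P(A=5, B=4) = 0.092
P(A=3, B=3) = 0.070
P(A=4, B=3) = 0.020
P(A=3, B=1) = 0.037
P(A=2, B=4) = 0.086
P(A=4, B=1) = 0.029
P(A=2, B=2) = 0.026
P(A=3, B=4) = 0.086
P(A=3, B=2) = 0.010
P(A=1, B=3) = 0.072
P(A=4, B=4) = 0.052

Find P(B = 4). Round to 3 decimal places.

0.368

P(B=4) = 0.052 + 0.086 + 0.086 + 0.052 + 0.092 = 0.368.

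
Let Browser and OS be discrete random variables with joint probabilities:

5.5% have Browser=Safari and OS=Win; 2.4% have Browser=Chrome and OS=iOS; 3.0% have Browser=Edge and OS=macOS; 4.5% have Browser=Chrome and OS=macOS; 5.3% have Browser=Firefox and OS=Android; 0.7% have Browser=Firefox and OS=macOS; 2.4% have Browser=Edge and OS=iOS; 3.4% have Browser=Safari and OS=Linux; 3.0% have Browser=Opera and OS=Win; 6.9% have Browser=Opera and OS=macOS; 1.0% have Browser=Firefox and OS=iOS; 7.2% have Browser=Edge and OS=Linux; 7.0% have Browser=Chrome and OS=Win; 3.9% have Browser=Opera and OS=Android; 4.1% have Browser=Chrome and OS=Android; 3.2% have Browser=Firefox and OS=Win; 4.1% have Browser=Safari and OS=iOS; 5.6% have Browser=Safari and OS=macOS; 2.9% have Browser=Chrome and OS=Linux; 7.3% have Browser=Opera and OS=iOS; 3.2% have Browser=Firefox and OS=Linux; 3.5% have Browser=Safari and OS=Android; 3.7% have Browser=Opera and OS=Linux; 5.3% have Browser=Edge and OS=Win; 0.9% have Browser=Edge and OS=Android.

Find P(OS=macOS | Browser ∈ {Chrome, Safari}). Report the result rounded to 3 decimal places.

P(Browser=Chrome) = 0.070 + 0.045 + 0.029 + 0.024 + 0.041 = 0.209.
P(Browser=Safari) = 0.055 + 0.056 + 0.034 + 0.041 + 0.035 = 0.221.
P(Browser ∈ {Chrome, Safari}) = 0.209 + 0.221 = 0.430; P(OS=macOS, Browser ∈ {Chrome, Safari}) = 0.045 + 0.056 = 0.101.
P(OS=macOS | Browser ∈ {Chrome, Safari}) = 0.101/0.430 = 0.235.

0.235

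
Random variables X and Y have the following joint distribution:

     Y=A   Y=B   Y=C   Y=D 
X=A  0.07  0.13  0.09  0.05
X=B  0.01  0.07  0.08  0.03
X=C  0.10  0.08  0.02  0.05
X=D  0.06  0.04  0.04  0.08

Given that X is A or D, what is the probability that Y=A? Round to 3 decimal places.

P(X=A) = 0.07 + 0.13 + 0.09 + 0.05 = 0.34.
P(X=D) = 0.06 + 0.04 + 0.04 + 0.08 = 0.22.
P(X ∈ {A, D}) = 0.34 + 0.22 = 0.56; P(Y=A, X ∈ {A, D}) = 0.07 + 0.06 = 0.13.
P(Y=A | X ∈ {A, D}) = 0.13/0.56 = 0.232.

0.232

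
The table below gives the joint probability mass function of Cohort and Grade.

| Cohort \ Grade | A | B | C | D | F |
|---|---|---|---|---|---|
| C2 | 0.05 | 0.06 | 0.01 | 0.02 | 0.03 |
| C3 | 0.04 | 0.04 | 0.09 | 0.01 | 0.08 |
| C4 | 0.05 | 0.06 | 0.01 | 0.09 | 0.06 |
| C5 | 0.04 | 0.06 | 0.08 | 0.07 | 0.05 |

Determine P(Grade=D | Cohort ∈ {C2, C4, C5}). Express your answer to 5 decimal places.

0.24324

P(Cohort=C2) = 0.05 + 0.06 + 0.01 + 0.02 + 0.03 = 0.17.
P(Cohort=C4) = 0.05 + 0.06 + 0.01 + 0.09 + 0.06 = 0.27.
P(Cohort=C5) = 0.04 + 0.06 + 0.08 + 0.07 + 0.05 = 0.30.
P(Cohort ∈ {C2, C4, C5}) = 0.17 + 0.27 + 0.30 = 0.74; P(Grade=D, Cohort ∈ {C2, C4, C5}) = 0.02 + 0.09 + 0.07 = 0.18.
P(Grade=D | Cohort ∈ {C2, C4, C5}) = 0.18/0.74 = 0.24324.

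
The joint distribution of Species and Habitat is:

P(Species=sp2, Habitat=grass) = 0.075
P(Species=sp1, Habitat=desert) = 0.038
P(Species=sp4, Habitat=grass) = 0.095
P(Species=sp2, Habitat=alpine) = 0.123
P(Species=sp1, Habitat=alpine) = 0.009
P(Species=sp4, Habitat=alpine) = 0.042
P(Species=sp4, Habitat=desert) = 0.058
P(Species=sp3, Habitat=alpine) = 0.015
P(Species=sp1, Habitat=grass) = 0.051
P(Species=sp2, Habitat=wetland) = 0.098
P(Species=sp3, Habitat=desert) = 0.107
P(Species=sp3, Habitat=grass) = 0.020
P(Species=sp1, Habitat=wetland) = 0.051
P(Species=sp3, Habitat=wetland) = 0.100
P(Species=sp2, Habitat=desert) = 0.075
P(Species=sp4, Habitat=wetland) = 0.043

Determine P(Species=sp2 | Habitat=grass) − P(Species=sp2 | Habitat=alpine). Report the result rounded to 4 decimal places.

P(Habitat=grass) = 0.051 + 0.075 + 0.020 + 0.095 = 0.241; P(Species=sp2 | Habitat=grass) = 0.075/0.241 = 0.31120.
P(Habitat=alpine) = 0.009 + 0.123 + 0.015 + 0.042 = 0.189; P(Species=sp2 | Habitat=alpine) = 0.123/0.189 = 0.65079.
Difference = -0.3396.

-0.3396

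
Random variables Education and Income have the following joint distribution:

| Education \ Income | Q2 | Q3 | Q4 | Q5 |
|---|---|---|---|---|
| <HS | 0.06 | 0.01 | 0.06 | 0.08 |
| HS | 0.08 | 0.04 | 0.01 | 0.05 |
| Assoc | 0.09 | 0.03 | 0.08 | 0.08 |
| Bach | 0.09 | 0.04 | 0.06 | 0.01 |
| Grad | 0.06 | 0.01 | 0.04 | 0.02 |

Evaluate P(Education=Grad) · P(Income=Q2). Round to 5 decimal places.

0.04940

P(Education=Grad) = 0.06 + 0.01 + 0.04 + 0.02 = 0.13.
P(Income=Q2) = 0.06 + 0.08 + 0.09 + 0.09 + 0.06 = 0.38.
Product: 0.13 × 0.38 = 0.04940.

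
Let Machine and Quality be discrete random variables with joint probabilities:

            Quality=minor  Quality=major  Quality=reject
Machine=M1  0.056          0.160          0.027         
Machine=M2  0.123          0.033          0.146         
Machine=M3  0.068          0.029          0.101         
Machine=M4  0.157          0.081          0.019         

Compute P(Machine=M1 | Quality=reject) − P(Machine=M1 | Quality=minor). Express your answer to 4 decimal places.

-0.0465

P(Quality=reject) = 0.027 + 0.146 + 0.101 + 0.019 = 0.293; P(Machine=M1 | Quality=reject) = 0.027/0.293 = 0.09215.
P(Quality=minor) = 0.056 + 0.123 + 0.068 + 0.157 = 0.404; P(Machine=M1 | Quality=minor) = 0.056/0.404 = 0.13861.
Difference = -0.0465.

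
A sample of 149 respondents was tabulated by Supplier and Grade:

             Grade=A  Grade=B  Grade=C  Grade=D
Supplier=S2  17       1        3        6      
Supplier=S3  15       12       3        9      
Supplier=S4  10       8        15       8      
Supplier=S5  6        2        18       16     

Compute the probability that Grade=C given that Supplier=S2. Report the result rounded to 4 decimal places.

0.1111

Total with Supplier=S2: 17 + 1 + 3 + 6 = 27.
P(Grade=C | Supplier=S2) = 3/27 = 0.1111.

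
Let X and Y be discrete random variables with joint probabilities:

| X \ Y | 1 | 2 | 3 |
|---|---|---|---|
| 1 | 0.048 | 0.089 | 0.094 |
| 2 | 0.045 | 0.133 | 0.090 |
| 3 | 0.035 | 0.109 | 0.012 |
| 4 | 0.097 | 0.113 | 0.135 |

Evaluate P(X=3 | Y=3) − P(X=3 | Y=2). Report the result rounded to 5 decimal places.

P(Y=3) = 0.094 + 0.090 + 0.012 + 0.135 = 0.331; P(X=3 | Y=3) = 0.012/0.331 = 0.036254.
P(Y=2) = 0.089 + 0.133 + 0.109 + 0.113 = 0.444; P(X=3 | Y=2) = 0.109/0.444 = 0.245495.
Difference = -0.20924.

-0.20924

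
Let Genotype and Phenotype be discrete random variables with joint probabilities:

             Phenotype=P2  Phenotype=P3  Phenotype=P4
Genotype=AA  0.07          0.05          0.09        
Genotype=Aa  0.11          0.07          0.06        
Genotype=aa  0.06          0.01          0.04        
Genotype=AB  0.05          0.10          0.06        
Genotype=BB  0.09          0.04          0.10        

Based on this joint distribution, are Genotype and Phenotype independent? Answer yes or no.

P(Genotype=AB) = 0.21 and P(Phenotype=P3) = 0.27, so their product is 0.0567, but P(Genotype=AB, Phenotype=P3) = 0.10. Since these differ, Genotype and Phenotype are not independent.

no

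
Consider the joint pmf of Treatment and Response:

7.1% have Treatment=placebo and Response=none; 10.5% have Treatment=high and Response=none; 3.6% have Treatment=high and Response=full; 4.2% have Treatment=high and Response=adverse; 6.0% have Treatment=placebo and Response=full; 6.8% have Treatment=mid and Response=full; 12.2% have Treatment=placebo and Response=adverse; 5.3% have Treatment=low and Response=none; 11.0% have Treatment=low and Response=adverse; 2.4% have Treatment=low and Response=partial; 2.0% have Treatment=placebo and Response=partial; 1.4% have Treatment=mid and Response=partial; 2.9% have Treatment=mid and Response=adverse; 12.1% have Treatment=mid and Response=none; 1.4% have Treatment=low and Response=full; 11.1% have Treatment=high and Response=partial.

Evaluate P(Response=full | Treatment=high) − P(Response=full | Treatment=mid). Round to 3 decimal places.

P(Treatment=high) = 0.105 + 0.111 + 0.036 + 0.042 = 0.294; P(Response=full | Treatment=high) = 0.036/0.294 = 0.1224.
P(Treatment=mid) = 0.121 + 0.014 + 0.068 + 0.029 = 0.232; P(Response=full | Treatment=mid) = 0.068/0.232 = 0.2931.
Difference = -0.171.

-0.171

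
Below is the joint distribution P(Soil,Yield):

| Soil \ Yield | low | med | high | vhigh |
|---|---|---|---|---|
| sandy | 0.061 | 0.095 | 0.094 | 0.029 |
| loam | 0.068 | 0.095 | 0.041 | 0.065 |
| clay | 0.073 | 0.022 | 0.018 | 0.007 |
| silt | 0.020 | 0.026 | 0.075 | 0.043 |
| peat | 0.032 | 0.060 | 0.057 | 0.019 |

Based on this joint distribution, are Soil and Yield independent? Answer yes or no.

P(Soil=clay) = 0.120 and P(Yield=low) = 0.254, so their product is 0.03048, but P(Soil=clay, Yield=low) = 0.073. Since these differ, Soil and Yield are not independent.

no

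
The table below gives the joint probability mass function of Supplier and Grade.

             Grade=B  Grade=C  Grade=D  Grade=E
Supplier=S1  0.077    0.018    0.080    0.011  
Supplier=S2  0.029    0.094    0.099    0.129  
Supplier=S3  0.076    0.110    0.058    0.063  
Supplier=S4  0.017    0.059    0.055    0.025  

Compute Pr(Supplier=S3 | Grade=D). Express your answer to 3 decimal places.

0.199

P(Grade=D) = 0.080 + 0.099 + 0.058 + 0.055 = 0.292.
P(Supplier=S3 | Grade=D) = 0.058/0.292 = 0.199.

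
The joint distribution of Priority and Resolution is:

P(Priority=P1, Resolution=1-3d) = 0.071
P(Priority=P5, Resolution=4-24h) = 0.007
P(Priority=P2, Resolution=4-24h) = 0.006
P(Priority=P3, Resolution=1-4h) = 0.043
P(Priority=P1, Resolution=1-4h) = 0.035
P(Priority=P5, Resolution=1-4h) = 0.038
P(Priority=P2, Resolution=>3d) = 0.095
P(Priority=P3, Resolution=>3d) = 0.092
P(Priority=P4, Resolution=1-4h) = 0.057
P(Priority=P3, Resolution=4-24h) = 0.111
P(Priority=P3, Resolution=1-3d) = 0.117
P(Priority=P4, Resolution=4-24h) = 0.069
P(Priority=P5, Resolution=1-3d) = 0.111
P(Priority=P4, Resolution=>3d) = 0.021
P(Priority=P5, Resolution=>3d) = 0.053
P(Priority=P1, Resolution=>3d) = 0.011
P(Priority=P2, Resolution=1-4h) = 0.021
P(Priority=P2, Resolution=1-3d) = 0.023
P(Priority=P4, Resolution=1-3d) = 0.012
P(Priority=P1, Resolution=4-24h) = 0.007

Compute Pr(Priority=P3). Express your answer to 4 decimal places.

0.3630

P(Priority=P3) = 0.043 + 0.111 + 0.117 + 0.092 = 0.363.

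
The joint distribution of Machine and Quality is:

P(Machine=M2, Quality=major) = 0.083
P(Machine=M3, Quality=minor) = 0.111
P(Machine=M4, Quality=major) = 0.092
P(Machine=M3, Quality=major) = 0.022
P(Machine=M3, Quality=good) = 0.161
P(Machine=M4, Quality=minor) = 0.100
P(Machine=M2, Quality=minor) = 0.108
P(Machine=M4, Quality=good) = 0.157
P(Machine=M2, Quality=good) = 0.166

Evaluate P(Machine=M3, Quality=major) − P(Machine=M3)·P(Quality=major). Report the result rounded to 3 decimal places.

-0.036

P(Machine=M3) = 0.161 + 0.111 + 0.022 = 0.294.
P(Quality=major) = 0.083 + 0.022 + 0.092 = 0.197.
P(Machine=M3, Quality=major) − P(Machine=M3)P(Quality=major) = 0.022 − 0.294×0.197 = -0.036.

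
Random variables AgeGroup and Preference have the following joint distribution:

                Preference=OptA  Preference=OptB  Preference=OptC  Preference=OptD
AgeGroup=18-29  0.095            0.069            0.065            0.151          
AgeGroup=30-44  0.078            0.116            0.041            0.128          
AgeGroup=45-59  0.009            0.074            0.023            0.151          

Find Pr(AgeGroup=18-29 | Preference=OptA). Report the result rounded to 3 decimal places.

P(Preference=OptA) = 0.095 + 0.078 + 0.009 = 0.182.
P(AgeGroup=18-29 | Preference=OptA) = 0.095/0.182 = 0.522.

0.522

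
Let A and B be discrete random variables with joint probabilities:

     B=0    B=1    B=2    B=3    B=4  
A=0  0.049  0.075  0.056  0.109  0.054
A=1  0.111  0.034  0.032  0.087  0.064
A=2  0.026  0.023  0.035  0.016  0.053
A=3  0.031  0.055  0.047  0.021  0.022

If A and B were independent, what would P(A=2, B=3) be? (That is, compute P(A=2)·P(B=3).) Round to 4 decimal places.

P(A=2) = 0.026 + 0.023 + 0.035 + 0.016 + 0.053 = 0.153.
P(B=3) = 0.109 + 0.087 + 0.016 + 0.021 = 0.233.
Product: 0.153 × 0.233 = 0.0356.

0.0356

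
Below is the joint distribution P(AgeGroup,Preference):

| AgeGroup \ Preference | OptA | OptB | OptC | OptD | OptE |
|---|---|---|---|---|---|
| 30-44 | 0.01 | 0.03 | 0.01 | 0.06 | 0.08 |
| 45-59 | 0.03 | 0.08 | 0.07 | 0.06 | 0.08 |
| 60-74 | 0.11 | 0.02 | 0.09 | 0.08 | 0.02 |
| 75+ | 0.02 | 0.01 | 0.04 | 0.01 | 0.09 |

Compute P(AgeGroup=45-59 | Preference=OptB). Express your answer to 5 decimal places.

P(Preference=OptB) = 0.03 + 0.08 + 0.02 + 0.01 = 0.14.
P(AgeGroup=45-59 | Preference=OptB) = 0.08/0.14 = 0.57143.

0.57143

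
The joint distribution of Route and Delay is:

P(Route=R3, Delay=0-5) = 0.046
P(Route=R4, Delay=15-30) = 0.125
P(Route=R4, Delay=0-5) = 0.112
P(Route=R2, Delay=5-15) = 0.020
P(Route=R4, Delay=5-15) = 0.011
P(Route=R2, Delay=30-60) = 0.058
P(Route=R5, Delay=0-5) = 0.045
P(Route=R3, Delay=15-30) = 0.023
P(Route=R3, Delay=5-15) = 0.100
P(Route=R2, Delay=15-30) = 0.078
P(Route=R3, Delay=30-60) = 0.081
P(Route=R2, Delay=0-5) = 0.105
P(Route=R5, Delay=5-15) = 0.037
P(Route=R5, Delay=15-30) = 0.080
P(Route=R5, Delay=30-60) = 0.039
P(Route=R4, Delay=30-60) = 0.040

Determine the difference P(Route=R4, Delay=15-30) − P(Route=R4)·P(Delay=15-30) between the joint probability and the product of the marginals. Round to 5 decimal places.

P(Route=R4) = 0.112 + 0.011 + 0.125 + 0.040 = 0.288.
P(Delay=15-30) = 0.078 + 0.023 + 0.125 + 0.080 = 0.306.
P(Route=R4, Delay=15-30) − P(Route=R4)P(Delay=15-30) = 0.125 − 0.288×0.306 = 0.03687.

0.03687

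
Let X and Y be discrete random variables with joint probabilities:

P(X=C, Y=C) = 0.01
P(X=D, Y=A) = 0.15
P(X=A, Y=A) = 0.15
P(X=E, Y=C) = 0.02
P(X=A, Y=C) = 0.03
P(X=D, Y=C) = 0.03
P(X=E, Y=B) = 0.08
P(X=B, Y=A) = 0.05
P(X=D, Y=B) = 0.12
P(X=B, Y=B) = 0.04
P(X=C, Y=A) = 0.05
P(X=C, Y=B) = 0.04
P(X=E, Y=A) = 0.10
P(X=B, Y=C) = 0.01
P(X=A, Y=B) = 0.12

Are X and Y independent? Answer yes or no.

Every cell satisfies P(X,Y) = P(X)·P(Y). For instance P(X=D) = 0.30, P(Y=C) = 0.10, and 0.30×0.10 = 0.03 matches the joint entry. So X and Y are independent.

yes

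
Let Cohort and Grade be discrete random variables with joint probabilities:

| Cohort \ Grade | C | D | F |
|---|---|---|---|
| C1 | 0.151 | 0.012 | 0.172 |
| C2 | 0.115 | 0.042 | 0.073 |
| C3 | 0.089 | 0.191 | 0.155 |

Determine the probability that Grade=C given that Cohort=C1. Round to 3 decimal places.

P(Cohort=C1) = 0.151 + 0.012 + 0.172 = 0.335.
P(Grade=C | Cohort=C1) = 0.151/0.335 = 0.451.

0.451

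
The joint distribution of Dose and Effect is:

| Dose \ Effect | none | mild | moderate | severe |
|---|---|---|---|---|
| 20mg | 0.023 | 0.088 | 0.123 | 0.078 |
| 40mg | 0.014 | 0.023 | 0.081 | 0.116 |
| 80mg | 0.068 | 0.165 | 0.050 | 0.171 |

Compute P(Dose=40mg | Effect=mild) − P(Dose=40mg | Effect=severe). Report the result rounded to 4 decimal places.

P(Effect=mild) = 0.088 + 0.023 + 0.165 = 0.276; P(Dose=40mg | Effect=mild) = 0.023/0.276 = 0.08333.
P(Effect=severe) = 0.078 + 0.116 + 0.171 = 0.365; P(Dose=40mg | Effect=severe) = 0.116/0.365 = 0.31781.
Difference = -0.2345.

-0.2345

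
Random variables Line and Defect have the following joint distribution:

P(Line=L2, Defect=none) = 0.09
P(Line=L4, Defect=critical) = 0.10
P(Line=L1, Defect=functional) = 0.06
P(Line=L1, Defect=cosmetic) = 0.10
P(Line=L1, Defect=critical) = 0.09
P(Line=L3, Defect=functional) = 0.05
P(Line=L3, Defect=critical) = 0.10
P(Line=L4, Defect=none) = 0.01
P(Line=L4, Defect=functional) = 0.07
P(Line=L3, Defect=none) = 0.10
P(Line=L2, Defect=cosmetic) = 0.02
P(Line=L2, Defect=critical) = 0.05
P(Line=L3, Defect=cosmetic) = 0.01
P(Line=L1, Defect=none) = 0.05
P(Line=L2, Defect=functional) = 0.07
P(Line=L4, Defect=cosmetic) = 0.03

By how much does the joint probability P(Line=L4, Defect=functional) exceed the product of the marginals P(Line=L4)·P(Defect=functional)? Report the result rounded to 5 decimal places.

P(Line=L4) = 0.01 + 0.03 + 0.07 + 0.10 = 0.21.
P(Defect=functional) = 0.06 + 0.07 + 0.05 + 0.07 = 0.25.
P(Line=L4, Defect=functional) − P(Line=L4)P(Defect=functional) = 0.07 − 0.21×0.25 = 0.01750.

0.01750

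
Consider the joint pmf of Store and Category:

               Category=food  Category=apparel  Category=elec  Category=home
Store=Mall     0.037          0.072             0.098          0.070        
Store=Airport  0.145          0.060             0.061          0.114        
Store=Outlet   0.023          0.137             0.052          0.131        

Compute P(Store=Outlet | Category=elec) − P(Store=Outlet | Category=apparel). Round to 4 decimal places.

P(Category=elec) = 0.098 + 0.061 + 0.052 = 0.211; P(Store=Outlet | Category=elec) = 0.052/0.211 = 0.24645.
P(Category=apparel) = 0.072 + 0.060 + 0.137 = 0.269; P(Store=Outlet | Category=apparel) = 0.137/0.269 = 0.50929.
Difference = -0.2628.

-0.2628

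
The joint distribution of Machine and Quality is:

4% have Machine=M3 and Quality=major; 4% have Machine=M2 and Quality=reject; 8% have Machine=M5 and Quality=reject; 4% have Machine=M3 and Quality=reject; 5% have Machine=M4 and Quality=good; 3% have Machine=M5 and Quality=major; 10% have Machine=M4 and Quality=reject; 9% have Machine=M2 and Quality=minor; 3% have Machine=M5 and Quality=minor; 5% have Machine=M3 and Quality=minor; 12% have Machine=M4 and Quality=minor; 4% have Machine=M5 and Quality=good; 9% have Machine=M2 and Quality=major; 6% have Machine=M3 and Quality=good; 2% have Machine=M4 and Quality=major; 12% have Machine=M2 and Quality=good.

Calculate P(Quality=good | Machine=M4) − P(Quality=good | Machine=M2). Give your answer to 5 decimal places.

P(Machine=M4) = 0.05 + 0.12 + 0.02 + 0.10 = 0.29; P(Quality=good | Machine=M4) = 0.05/0.29 = 0.172414.
P(Machine=M2) = 0.12 + 0.09 + 0.09 + 0.04 = 0.34; P(Quality=good | Machine=M2) = 0.12/0.34 = 0.352941.
Difference = -0.18053.

-0.18053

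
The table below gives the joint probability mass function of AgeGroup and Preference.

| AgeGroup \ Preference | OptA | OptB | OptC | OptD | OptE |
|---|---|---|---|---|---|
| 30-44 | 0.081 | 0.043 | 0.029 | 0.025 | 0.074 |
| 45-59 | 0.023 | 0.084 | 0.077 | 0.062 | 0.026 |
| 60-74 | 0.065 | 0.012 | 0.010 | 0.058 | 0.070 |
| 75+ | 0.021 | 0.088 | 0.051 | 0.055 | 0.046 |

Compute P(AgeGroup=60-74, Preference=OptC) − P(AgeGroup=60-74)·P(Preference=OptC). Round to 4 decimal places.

-0.0259

P(AgeGroup=60-74) = 0.065 + 0.012 + 0.010 + 0.058 + 0.070 = 0.215.
P(Preference=OptC) = 0.029 + 0.077 + 0.010 + 0.051 = 0.167.
P(AgeGroup=60-74, Preference=OptC) − P(AgeGroup=60-74)P(Preference=OptC) = 0.010 − 0.215×0.167 = -0.0259.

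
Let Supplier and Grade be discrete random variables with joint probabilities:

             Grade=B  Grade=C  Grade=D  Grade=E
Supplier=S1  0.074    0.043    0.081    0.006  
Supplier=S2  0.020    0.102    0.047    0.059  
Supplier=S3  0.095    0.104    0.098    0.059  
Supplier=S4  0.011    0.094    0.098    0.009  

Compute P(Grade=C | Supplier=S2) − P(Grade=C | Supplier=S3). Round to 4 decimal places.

0.1552

P(Supplier=S2) = 0.020 + 0.102 + 0.047 + 0.059 = 0.228; P(Grade=C | Supplier=S2) = 0.102/0.228 = 0.44737.
P(Supplier=S3) = 0.095 + 0.104 + 0.098 + 0.059 = 0.356; P(Grade=C | Supplier=S3) = 0.104/0.356 = 0.29213.
Difference = 0.1552.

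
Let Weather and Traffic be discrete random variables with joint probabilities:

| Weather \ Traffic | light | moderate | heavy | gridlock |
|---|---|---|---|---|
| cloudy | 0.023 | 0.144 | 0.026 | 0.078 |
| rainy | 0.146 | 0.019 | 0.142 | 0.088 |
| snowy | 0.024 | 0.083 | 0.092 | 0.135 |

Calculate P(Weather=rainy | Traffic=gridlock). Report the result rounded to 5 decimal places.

0.29236

P(Traffic=gridlock) = 0.078 + 0.088 + 0.135 = 0.301.
P(Weather=rainy | Traffic=gridlock) = 0.088/0.301 = 0.29236.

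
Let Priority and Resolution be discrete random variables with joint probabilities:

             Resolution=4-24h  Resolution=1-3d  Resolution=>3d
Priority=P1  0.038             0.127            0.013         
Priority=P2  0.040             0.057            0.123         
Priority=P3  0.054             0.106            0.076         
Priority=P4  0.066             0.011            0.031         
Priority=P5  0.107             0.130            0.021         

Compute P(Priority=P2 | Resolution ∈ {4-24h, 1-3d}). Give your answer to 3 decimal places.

0.132

P(Resolution=4-24h) = 0.038 + 0.040 + 0.054 + 0.066 + 0.107 = 0.305.
P(Resolution=1-3d) = 0.127 + 0.057 + 0.106 + 0.011 + 0.130 = 0.431.
P(Resolution ∈ {4-24h, 1-3d}) = 0.305 + 0.431 = 0.736; P(Priority=P2, Resolution ∈ {4-24h, 1-3d}) = 0.040 + 0.057 = 0.097.
P(Priority=P2 | Resolution ∈ {4-24h, 1-3d}) = 0.097/0.736 = 0.132.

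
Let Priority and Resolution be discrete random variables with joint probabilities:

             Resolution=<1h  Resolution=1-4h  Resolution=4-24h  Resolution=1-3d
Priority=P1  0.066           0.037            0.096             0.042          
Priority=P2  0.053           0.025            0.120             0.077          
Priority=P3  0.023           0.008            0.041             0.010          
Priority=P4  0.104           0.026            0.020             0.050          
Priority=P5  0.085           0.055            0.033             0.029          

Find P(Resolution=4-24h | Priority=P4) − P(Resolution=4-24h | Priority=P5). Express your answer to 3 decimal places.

P(Priority=P4) = 0.104 + 0.026 + 0.020 + 0.050 = 0.200; P(Resolution=4-24h | Priority=P4) = 0.020/0.200 = 0.1000.
P(Priority=P5) = 0.085 + 0.055 + 0.033 + 0.029 = 0.202; P(Resolution=4-24h | Priority=P5) = 0.033/0.202 = 0.1634.
Difference = -0.063.

-0.063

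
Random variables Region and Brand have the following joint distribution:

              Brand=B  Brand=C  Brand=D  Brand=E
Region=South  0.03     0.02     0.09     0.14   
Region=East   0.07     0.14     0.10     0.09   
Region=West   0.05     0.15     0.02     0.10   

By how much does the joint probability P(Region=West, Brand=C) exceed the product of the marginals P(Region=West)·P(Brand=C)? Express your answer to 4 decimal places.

P(Region=West) = 0.05 + 0.15 + 0.02 + 0.10 = 0.32.
P(Brand=C) = 0.02 + 0.14 + 0.15 = 0.31.
P(Region=West, Brand=C) − P(Region=West)P(Brand=C) = 0.15 − 0.32×0.31 = 0.0508.

0.0508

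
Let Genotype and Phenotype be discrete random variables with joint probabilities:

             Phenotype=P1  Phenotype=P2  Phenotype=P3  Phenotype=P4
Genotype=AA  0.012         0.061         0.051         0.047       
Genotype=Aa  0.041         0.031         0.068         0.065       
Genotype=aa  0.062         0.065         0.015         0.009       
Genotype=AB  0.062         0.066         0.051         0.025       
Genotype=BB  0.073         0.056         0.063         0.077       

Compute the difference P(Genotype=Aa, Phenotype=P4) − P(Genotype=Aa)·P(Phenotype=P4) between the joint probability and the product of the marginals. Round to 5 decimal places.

0.01929

P(Genotype=Aa) = 0.041 + 0.031 + 0.068 + 0.065 = 0.205.
P(Phenotype=P4) = 0.047 + 0.065 + 0.009 + 0.025 + 0.077 = 0.223.
P(Genotype=Aa, Phenotype=P4) − P(Genotype=Aa)P(Phenotype=P4) = 0.065 − 0.205×0.223 = 0.01929.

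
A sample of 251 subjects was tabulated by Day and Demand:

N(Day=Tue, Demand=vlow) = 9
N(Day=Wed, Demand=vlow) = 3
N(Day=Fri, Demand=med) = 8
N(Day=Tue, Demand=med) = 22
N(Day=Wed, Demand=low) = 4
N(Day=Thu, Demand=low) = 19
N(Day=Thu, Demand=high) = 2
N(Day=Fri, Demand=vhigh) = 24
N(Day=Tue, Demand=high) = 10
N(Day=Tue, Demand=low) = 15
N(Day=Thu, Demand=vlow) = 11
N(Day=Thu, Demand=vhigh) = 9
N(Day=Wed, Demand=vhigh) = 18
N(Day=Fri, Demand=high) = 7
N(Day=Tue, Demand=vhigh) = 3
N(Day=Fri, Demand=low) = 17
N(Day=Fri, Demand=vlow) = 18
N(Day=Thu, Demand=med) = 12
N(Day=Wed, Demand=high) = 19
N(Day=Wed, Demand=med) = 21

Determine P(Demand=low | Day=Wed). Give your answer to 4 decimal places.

Total with Day=Wed: 3 + 4 + 21 + 19 + 18 = 65.
P(Demand=low | Day=Wed) = 4/65 = 0.0615.

0.0615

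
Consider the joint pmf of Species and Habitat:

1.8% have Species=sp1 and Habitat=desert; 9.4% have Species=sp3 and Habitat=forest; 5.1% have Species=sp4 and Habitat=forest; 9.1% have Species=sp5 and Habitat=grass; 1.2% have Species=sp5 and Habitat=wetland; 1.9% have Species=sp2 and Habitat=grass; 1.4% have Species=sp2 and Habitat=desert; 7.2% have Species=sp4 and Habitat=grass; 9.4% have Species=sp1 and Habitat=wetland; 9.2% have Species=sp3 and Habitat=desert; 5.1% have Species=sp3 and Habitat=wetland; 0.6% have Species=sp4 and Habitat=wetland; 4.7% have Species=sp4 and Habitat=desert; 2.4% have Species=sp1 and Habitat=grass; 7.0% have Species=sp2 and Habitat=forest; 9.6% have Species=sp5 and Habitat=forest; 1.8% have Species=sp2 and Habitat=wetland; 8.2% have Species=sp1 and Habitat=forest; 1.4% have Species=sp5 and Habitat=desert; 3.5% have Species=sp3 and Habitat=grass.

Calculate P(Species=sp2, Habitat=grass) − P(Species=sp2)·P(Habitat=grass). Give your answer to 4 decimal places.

P(Species=sp2) = 0.070 + 0.019 + 0.018 + 0.014 = 0.121.
P(Habitat=grass) = 0.024 + 0.019 + 0.035 + 0.072 + 0.091 = 0.241.
P(Species=sp2, Habitat=grass) − P(Species=sp2)P(Habitat=grass) = 0.019 − 0.121×0.241 = -0.0102.

-0.0102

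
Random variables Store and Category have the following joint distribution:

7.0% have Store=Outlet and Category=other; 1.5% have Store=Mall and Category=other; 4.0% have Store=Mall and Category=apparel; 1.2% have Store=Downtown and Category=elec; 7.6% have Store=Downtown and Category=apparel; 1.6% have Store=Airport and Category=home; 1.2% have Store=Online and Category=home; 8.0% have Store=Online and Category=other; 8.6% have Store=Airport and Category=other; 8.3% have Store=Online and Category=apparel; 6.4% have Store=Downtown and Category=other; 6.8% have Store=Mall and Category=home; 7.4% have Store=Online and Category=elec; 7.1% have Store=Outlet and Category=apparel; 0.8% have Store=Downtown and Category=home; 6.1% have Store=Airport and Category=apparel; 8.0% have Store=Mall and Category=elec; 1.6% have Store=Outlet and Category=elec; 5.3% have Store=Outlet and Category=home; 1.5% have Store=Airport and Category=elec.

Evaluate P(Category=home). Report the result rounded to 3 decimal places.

P(Category=home) = 0.008 + 0.068 + 0.016 + 0.053 + 0.012 = 0.157.

0.157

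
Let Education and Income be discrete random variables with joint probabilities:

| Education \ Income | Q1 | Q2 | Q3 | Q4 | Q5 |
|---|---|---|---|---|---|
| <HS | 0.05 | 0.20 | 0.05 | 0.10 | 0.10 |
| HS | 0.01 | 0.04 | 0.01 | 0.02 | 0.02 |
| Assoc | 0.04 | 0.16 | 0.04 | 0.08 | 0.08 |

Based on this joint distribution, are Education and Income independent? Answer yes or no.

yes

Every cell satisfies P(Education,Income) = P(Education)·P(Income). For instance P(Education=HS) = 0.10, P(Income=Q2) = 0.40, and 0.10×0.40 = 0.04 matches the joint entry. So Education and Income are independent.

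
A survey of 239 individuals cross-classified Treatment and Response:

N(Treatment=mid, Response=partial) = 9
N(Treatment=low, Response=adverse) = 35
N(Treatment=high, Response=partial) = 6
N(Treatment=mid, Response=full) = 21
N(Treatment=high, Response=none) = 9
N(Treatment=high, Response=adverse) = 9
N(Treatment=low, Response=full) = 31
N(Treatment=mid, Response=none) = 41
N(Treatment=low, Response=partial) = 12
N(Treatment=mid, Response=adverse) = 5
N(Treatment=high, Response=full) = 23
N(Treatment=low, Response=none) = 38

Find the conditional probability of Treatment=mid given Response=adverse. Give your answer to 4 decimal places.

Total with Response=adverse: 35 + 5 + 9 = 49.
P(Treatment=mid | Response=adverse) = 5/49 = 0.1020.

0.1020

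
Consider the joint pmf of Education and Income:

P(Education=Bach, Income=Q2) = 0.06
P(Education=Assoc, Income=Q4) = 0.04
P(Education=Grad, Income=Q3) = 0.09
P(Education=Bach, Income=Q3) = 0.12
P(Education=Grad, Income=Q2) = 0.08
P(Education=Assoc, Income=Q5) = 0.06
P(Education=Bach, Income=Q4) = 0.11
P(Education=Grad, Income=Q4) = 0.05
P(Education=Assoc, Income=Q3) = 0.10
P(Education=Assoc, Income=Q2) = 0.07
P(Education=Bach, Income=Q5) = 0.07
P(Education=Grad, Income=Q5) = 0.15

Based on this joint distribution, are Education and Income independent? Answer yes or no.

no

P(Education=Grad) = 0.37 and P(Income=Q5) = 0.28, so their product is 0.1036, but P(Education=Grad, Income=Q5) = 0.15. Since these differ, Education and Income are not independent.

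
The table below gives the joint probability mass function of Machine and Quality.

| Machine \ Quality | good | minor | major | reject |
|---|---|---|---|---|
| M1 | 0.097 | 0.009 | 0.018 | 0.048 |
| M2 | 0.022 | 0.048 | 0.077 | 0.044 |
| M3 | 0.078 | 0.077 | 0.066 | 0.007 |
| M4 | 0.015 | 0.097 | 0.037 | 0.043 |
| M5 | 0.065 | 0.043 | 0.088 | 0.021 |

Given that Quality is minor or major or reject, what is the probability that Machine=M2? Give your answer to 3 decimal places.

0.234

P(Quality=minor) = 0.009 + 0.048 + 0.077 + 0.097 + 0.043 = 0.274.
P(Quality=major) = 0.018 + 0.077 + 0.066 + 0.037 + 0.088 = 0.286.
P(Quality=reject) = 0.048 + 0.044 + 0.007 + 0.043 + 0.021 = 0.163.
P(Quality ∈ {minor, major, reject}) = 0.274 + 0.286 + 0.163 = 0.723; P(Machine=M2, Quality ∈ {minor, major, reject}) = 0.048 + 0.077 + 0.044 = 0.169.
P(Machine=M2 | Quality ∈ {minor, major, reject}) = 0.169/0.723 = 0.234.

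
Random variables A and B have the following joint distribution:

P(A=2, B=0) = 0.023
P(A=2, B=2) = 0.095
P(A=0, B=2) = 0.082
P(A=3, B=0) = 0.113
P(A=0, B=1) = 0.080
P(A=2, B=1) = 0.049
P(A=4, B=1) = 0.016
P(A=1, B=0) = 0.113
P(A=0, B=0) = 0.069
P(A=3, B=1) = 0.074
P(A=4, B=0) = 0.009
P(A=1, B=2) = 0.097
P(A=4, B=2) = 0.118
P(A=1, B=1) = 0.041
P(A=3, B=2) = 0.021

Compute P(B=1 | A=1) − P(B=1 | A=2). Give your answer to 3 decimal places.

P(A=1) = 0.113 + 0.041 + 0.097 = 0.251; P(B=1 | A=1) = 0.041/0.251 = 0.1633.
P(A=2) = 0.023 + 0.049 + 0.095 = 0.167; P(B=1 | A=2) = 0.049/0.167 = 0.2934.
Difference = -0.130.

-0.130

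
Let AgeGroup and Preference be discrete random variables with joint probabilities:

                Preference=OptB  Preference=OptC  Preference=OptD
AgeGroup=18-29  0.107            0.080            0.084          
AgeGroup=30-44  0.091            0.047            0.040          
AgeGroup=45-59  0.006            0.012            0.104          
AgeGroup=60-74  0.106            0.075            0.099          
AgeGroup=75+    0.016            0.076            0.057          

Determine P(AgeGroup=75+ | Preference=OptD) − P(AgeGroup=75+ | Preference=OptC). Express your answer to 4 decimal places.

P(Preference=OptD) = 0.084 + 0.040 + 0.104 + 0.099 + 0.057 = 0.384; P(AgeGroup=75+ | Preference=OptD) = 0.057/0.384 = 0.14844.
P(Preference=OptC) = 0.080 + 0.047 + 0.012 + 0.075 + 0.076 = 0.290; P(AgeGroup=75+ | Preference=OptC) = 0.076/0.290 = 0.26207.
Difference = -0.1136.

-0.1136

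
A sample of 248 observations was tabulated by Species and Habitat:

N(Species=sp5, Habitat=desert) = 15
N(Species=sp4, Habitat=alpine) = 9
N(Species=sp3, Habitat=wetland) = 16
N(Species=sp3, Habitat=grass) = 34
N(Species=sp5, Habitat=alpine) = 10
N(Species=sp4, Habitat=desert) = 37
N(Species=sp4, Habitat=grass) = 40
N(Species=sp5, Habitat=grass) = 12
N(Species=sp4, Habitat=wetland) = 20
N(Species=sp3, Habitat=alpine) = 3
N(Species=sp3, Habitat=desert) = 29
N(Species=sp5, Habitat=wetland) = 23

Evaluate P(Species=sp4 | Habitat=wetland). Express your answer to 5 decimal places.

0.33898

Total with Habitat=wetland: 16 + 20 + 23 = 59.
P(Species=sp4 | Habitat=wetland) = 20/59 = 0.33898.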